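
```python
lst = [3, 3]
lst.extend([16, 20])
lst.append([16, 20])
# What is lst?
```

After line 1: lst = [3, 3]
After line 2 (extend unpacks [16, 20]): lst = [3, 3, 16, 20]
After line 3 (append adds [16, 20] as single element): lst = [3, 3, 16, 20, [16, 20]]

[3, 3, 16, 20, [16, 20]]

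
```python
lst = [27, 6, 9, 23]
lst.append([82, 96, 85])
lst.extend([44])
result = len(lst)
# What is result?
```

After line 1: lst = [27, 6, 9, 23]
After line 2 (append adds [82, 96, 85] as single element): lst = [27, 6, 9, 23, [82, 96, 85]]
After line 3 (extend unpacks [44], adds 44): lst = [27, 6, 9, 23, [82, 96, 85], 44]
After line 4: result = len(lst) = 6

6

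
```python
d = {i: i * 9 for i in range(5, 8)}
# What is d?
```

{5: 45, 6: 54, 7: 63}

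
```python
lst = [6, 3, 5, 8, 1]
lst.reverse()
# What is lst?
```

[1, 8, 5, 3, 6]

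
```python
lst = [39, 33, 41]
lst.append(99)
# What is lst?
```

[39, 33, 41, 99]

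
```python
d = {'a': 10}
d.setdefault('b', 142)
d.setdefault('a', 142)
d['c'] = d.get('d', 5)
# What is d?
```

After line 1: d = {'a': 10}
After line 2 (setdefault adds 'b'=142): d = {'a': 10, 'b': 142}
After line 3 (setdefault 'a' no-op, already exists): d = {'a': 10, 'b': 142}
After line 4 (get('d', 5) returns default since 'd' not in d): d = {'a': 10, 'b': 142, 'c': 5}

{'a': 10, 'b': 142, 'c': 5}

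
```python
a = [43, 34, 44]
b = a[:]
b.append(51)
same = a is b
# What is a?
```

After line 1: a = [43, 34, 44]
After line 2 (b = a[:] is a shallow copy, new object): a = [43, 34, 44], b = [43, 34, 44]
After line 3 (append only mutates b): a = [43, 34, 44], b = [43, 34, 44, 51]
After line 4 (same = a is b; different objects -> False): same = False

[43, 34, 44]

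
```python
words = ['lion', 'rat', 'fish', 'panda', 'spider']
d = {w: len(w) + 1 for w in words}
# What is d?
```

{'lion': 5, 'rat': 4, 'fish': 5, 'panda': 6, 'spider': 7}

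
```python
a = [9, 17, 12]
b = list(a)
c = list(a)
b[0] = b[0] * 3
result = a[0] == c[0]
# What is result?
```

After line 1: a = [9, 17, 12]
After line 2 (b = list(a), copy): a = [9, 17, 12], b = [9, 17, 12]
After line 3 (c = list(a) is a copy, new object): c = [9, 17, 12]
After line 4 (b[0] = 9 * 3 = 27; only b mutates (copy)): a = [9, 17, 12], b = [27, 17, 12], c = [9, 17, 12]
After line 5 (a[0] = 9, c[0] = 9; result = True)

True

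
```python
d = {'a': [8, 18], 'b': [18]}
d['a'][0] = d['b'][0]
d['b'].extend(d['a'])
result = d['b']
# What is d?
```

After line 1: d = {'a': [8, 18], 'b': [18]}
After line 2 (a[0] = b[0] = 18): d = {'a': [18, 18], 'b': [18]}
After line 3 (b.extend(a) appends [18, 18]): d = {'a': [18, 18], 'b': [18, 18, 18]}
After line 4: result = d['b'] = [18, 18, 18]

{'a': [18, 18], 'b': [18, 18, 18]}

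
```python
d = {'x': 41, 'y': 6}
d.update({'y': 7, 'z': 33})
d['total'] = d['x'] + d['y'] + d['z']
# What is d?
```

After line 1: d = {'x': 41, 'y': 6}
After line 2 (y overwritten, z added): d = {'x': 41, 'y': 7, 'z': 33}
After line 3 (total = 41 + 7 + 33 = 81): d = {'x': 41, 'y': 7, 'z': 33, 'total': 81}

{'x': 41, 'y': 7, 'z': 33, 'total': 81}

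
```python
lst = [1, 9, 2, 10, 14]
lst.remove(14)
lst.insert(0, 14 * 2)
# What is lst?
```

After line 1: lst = [1, 9, 2, 10, 14]
After line 2 (remove first 14): lst = [1, 9, 2, 10]
After line 3 (insert 28 at index 0): lst = [28, 1, 9, 2, 10]

[28, 1, 9, 2, 10]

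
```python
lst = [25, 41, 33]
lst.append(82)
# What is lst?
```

[25, 41, 33, 82]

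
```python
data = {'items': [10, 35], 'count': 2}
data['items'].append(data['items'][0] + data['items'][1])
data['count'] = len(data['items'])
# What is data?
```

After line 1: data = {'items': [10, 35], 'count': 2}
After line 2 (append 10 + 35 = 45): data = {'items': [10, 35, 45], 'count': 2}
After line 3 (count = len(items) = 3): data = {'items': [10, 35, 45], 'count': 3}

{'items': [10, 35, 45], 'count': 3}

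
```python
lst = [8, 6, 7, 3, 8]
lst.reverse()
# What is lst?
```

[8, 3, 7, 6, 8]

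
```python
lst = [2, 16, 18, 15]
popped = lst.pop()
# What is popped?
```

15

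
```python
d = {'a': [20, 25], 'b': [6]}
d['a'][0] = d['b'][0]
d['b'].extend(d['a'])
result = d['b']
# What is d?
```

After line 1: d = {'a': [20, 25], 'b': [6]}
After line 2 (a[0] = b[0] = 6): d = {'a': [6, 25], 'b': [6]}
After line 3 (b.extend(a) appends [6, 25]): d = {'a': [6, 25], 'b': [6, 6, 25]}
After line 4: result = d['b'] = [6, 6, 25]

{'a': [6, 25], 'b': [6, 6, 25]}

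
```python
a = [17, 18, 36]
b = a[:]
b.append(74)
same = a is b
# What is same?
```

After line 1: a = [17, 18, 36]
After line 2 (b = a[:] is a shallow copy, new object): a = [17, 18, 36], b = [17, 18, 36]
After line 3 (append only mutates b): a = [17, 18, 36], b = [17, 18, 36, 74]
After line 4 (same = a is b; different objects -> False): same = False

False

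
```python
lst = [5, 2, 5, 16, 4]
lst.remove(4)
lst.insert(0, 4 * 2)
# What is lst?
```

After line 1: lst = [5, 2, 5, 16, 4]
After line 2 (remove first 4): lst = [5, 2, 5, 16]
After line 3 (insert 8 at index 0): lst = [8, 5, 2, 5, 16]

[8, 5, 2, 5, 16]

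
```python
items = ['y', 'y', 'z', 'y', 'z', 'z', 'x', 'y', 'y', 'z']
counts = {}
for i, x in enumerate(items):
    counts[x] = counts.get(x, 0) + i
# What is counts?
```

Initial: counts = {}, items = ['y', 'y', 'z', 'y', 'z', 'z', 'x', 'y', 'y', 'z']
i=0, x='y': counts = {'y': 0}
i=1, x='y': counts = {'y': 1}
i=2, x='z': counts = {'y': 1, 'z': 2}
i=3, x='y': counts = {'y': 4, 'z': 2}
i=4, x='z': counts = {'y': 4, 'z': 6}
i=5, x='z': counts = {'y': 4, 'z': 11}
i=6, x='x': counts = {'y': 4, 'z': 11, 'x': 6}
i=7, x='y': counts = {'y': 11, 'z': 11, 'x': 6}
i=8, x='y': counts = {'y': 19, 'z': 11, 'x': 6}
i=9, x='z': counts = {'y': 19, 'z': 20, 'x': 6}

{'y': 19, 'z': 20, 'x': 6}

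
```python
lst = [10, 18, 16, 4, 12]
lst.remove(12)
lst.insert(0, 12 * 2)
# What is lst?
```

After line 1: lst = [10, 18, 16, 4, 12]
After line 2 (remove first 12): lst = [10, 18, 16, 4]
After line 3 (insert 24 at index 0): lst = [24, 10, 18, 16, 4]

[24, 10, 18, 16, 4]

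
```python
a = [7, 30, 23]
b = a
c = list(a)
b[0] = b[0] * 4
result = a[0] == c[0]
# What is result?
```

After line 1: a = [7, 30, 23]
After line 2 (b = a, alias): a = [7, 30, 23], b = [7, 30, 23]
After line 3 (c = list(a) is a copy, new object): c = [7, 30, 23]
After line 4 (b[0] = 7 * 4 = 28; mutates shared a/b): a = b = [28, 30, 23], c = [7, 30, 23]
After line 5 (a[0] = 28, c[0] = 7; result = False)

False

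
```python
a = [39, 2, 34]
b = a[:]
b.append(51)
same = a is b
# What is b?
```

After line 1: a = [39, 2, 34]
After line 2 (b = a[:] is a shallow copy, new object): a = [39, 2, 34], b = [39, 2, 34]
After line 3 (append only mutates b): a = [39, 2, 34], b = [39, 2, 34, 51]
After line 4 (same = a is b; different objects -> False): same = False

[39, 2, 34, 51]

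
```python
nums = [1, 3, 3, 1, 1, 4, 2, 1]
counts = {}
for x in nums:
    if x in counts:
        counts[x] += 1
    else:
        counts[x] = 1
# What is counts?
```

Initial: counts = {}, nums = [1, 3, 3, 1, 1, 4, 2, 1]
See 1: counts = {1: 1}
See 3: counts = {1: 1, 3: 1}
See 3: counts = {1: 1, 3: 2}
See 1: counts = {1: 2, 3: 2}
See 1: counts = {1: 3, 3: 2}
See 4: counts = {1: 3, 3: 2, 4: 1}
See 2: counts = {1: 3, 3: 2, 4: 1, 2: 1}
See 1: counts = {1: 4, 3: 2, 4: 1, 2: 1}

{1: 4, 3: 2, 4: 1, 2: 1}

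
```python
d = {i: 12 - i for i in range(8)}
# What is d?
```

{0: 12, 1: 11, 2: 10, 3: 9, 4: 8, 5: 7, 6: 6, 7: 5}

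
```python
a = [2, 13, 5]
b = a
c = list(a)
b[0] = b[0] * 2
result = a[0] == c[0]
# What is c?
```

After line 1: a = [2, 13, 5]
After line 2 (b = a, alias): a = [2, 13, 5], b = [2, 13, 5]
After line 3 (c = list(a) is a copy, new object): c = [2, 13, 5]
After line 4 (b[0] = 2 * 2 = 4; mutates shared a/b): a = b = [4, 13, 5], c = [2, 13, 5]
After line 5 (a[0] = 4, c[0] = 2; result = False)

[2, 13, 5]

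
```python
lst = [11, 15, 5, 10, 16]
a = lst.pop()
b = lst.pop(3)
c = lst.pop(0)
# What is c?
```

After line 1: lst = [11, 15, 5, 10, 16]
After line 2 (pop() -> a = 16): lst = [11, 15, 5, 10]
After line 3 (pop(3) -> b = 10): lst = [11, 15, 5]
After line 4 (pop(0) -> c = 11): lst = [15, 5]

11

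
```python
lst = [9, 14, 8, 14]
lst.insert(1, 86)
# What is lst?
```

[9, 86, 14, 8, 14]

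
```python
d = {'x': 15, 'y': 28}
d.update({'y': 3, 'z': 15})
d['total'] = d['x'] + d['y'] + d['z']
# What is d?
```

After line 1: d = {'x': 15, 'y': 28}
After line 2 (y overwritten, z added): d = {'x': 15, 'y': 3, 'z': 15}
After line 3 (total = 15 + 3 + 15 = 33): d = {'x': 15, 'y': 3, 'z': 15, 'total': 33}

{'x': 15, 'y': 3, 'z': 15, 'total': 33}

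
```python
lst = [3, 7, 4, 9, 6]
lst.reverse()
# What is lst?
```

[6, 9, 4, 7, 3]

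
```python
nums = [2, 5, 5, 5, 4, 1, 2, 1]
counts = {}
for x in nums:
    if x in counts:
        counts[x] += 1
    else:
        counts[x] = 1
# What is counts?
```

Initial: counts = {}, nums = [2, 5, 5, 5, 4, 1, 2, 1]
See 2: counts = {2: 1}
See 5: counts = {2: 1, 5: 1}
See 5: counts = {2: 1, 5: 2}
See 5: counts = {2: 1, 5: 3}
See 4: counts = {2: 1, 5: 3, 4: 1}
See 1: counts = {2: 1, 5: 3, 4: 1, 1: 1}
See 2: counts = {2: 2, 5: 3, 4: 1, 1: 1}
See 1: counts = {2: 2, 5: 3, 4: 1, 1: 2}

{2: 2, 5: 3, 4: 1, 1: 2}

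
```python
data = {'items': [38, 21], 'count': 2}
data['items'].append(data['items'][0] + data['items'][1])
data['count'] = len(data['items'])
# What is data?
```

After line 1: data = {'items': [38, 21], 'count': 2}
After line 2 (append 38 + 21 = 59): data = {'items': [38, 21, 59], 'count': 2}
After line 3 (count = len(items) = 3): data = {'items': [38, 21, 59], 'count': 3}

{'items': [38, 21, 59], 'count': 3}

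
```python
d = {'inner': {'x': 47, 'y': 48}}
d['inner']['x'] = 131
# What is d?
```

After line 1: d = {'inner': {'x': 47, 'y': 48}}
After line 2 (inner x overwritten): d = {'inner': {'x': 131, 'y': 48}}

{'inner': {'x': 131, 'y': 48}}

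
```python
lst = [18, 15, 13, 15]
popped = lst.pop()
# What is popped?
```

15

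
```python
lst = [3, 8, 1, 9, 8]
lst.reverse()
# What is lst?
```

[8, 9, 1, 8, 3]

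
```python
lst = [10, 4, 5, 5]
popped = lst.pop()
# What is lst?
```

[10, 4, 5]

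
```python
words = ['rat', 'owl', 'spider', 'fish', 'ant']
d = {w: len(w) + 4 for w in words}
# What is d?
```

{'rat': 7, 'owl': 7, 'spider': 10, 'fish': 8, 'ant': 7}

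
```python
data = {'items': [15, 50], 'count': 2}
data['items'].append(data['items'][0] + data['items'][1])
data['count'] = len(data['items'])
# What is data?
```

After line 1: data = {'items': [15, 50], 'count': 2}
After line 2 (append 15 + 50 = 65): data = {'items': [15, 50, 65], 'count': 2}
After line 3 (count = len(items) = 3): data = {'items': [15, 50, 65], 'count': 3}

{'items': [15, 50, 65], 'count': 3}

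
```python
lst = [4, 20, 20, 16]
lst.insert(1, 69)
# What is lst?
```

[4, 69, 20, 20, 16]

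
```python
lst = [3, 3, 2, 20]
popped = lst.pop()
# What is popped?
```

20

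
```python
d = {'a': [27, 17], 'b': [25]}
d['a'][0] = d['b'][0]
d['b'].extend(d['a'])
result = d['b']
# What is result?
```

After line 1: d = {'a': [27, 17], 'b': [25]}
After line 2 (a[0] = b[0] = 25): d = {'a': [25, 17], 'b': [25]}
After line 3 (b.extend(a) appends [25, 17]): d = {'a': [25, 17], 'b': [25, 25, 17]}
After line 4: result = d['b'] = [25, 25, 17]

[25, 25, 17]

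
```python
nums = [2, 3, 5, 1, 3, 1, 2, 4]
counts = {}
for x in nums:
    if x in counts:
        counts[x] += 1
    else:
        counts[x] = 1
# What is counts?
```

Initial: counts = {}, nums = [2, 3, 5, 1, 3, 1, 2, 4]
See 2: counts = {2: 1}
See 3: counts = {2: 1, 3: 1}
See 5: counts = {2: 1, 3: 1, 5: 1}
See 1: counts = {2: 1, 3: 1, 5: 1, 1: 1}
See 3: counts = {2: 1, 3: 2, 5: 1, 1: 1}
See 1: counts = {2: 1, 3: 2, 5: 1, 1: 2}
See 2: counts = {2: 2, 3: 2, 5: 1, 1: 2}
See 4: counts = {2: 2, 3: 2, 5: 1, 1: 2, 4: 1}

{2: 2, 3: 2, 5: 1, 1: 2, 4: 1}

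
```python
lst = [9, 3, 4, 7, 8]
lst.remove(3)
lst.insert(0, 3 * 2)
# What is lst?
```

After line 1: lst = [9, 3, 4, 7, 8]
After line 2 (remove first 3): lst = [9, 4, 7, 8]
After line 3 (insert 6 at index 0): lst = [6, 9, 4, 7, 8]

[6, 9, 4, 7, 8]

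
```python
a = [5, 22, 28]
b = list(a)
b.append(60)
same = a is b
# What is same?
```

After line 1: a = [5, 22, 28]
After line 2 (b = list(a) is a shallow copy, new object): a = [5, 22, 28], b = [5, 22, 28]
After line 3 (append only mutates b): a = [5, 22, 28], b = [5, 22, 28, 60]
After line 4 (same = a is b; different objects -> False): same = False

False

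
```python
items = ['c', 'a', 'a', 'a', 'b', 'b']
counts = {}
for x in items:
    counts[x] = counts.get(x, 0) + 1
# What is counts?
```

Initial: counts = {}, items = ['c', 'a', 'a', 'a', 'b', 'b']
See 'c': counts = {'c': 1}
See 'a': counts = {'c': 1, 'a': 1}
See 'a': counts = {'c': 1, 'a': 2}
See 'a': counts = {'c': 1, 'a': 3}
See 'b': counts = {'c': 1, 'a': 3, 'b': 1}
See 'b': counts = {'c': 1, 'a': 3, 'b': 2}

{'c': 1, 'a': 3, 'b': 2}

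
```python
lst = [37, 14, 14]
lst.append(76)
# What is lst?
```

[37, 14, 14, 76]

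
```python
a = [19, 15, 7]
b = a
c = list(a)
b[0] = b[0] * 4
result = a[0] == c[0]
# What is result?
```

After line 1: a = [19, 15, 7]
After line 2 (b = a, alias): a = [19, 15, 7], b = [19, 15, 7]
After line 3 (c = list(a) is a copy, new object): c = [19, 15, 7]
After line 4 (b[0] = 19 * 4 = 76; mutates shared a/b): a = b = [76, 15, 7], c = [19, 15, 7]
After line 5 (a[0] = 76, c[0] = 19; result = False)

False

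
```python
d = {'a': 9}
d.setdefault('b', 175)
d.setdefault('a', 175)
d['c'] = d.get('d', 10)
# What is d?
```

After line 1: d = {'a': 9}
After line 2 (setdefault adds 'b'=175): d = {'a': 9, 'b': 175}
After line 3 (setdefault 'a' no-op, already exists): d = {'a': 9, 'b': 175}
After line 4 (get('d', 10) returns default since 'd' not in d): d = {'a': 9, 'b': 175, 'c': 10}

{'a': 9, 'b': 175, 'c': 10}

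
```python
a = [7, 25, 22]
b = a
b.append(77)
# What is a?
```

After line 1: a = [7, 25, 22]
After line 2 (b = a is an alias, same object): a = [7, 25, 22], b = [7, 25, 22]
After line 3 (b.append mutates the shared list): a = [7, 25, 22, 77], b = [7, 25, 22, 77]

[7, 25, 22, 77]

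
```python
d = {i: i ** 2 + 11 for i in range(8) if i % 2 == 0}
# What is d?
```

{0: 11, 2: 15, 4: 27, 6: 47}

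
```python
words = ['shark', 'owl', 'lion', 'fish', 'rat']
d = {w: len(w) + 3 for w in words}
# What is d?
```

{'shark': 8, 'owl': 6, 'lion': 7, 'fish': 7, 'rat': 6}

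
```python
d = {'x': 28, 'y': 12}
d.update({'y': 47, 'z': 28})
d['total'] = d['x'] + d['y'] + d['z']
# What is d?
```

After line 1: d = {'x': 28, 'y': 12}
After line 2 (y overwritten, z added): d = {'x': 28, 'y': 47, 'z': 28}
After line 3 (total = 28 + 47 + 28 = 103): d = {'x': 28, 'y': 47, 'z': 28, 'total': 103}

{'x': 28, 'y': 47, 'z': 28, 'total': 103}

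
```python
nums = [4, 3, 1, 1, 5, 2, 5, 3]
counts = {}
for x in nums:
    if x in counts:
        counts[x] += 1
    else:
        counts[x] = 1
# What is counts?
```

Initial: counts = {}, nums = [4, 3, 1, 1, 5, 2, 5, 3]
See 4: counts = {4: 1}
See 3: counts = {4: 1, 3: 1}
See 1: counts = {4: 1, 3: 1, 1: 1}
See 1: counts = {4: 1, 3: 1, 1: 2}
See 5: counts = {4: 1, 3: 1, 1: 2, 5: 1}
See 2: counts = {4: 1, 3: 1, 1: 2, 5: 1, 2: 1}
See 5: counts = {4: 1, 3: 1, 1: 2, 5: 2, 2: 1}
See 3: counts = {4: 1, 3: 2, 1: 2, 5: 2, 2: 1}

{4: 1, 3: 2, 1: 2, 5: 2, 2: 1}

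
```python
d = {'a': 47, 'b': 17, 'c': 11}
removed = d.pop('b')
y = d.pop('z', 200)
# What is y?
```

After line 1: d = {'a': 47, 'b': 17, 'c': 11}
After line 2 (pop 'b' returns 17): d = {'a': 47, 'c': 11}, removed = 17
After line 3 (pop 'z' missing, returns default 200): d = {'a': 47, 'c': 11}, y = 200

200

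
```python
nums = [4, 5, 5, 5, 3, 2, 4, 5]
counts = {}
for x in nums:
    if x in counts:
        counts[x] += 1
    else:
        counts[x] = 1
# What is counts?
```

Initial: counts = {}, nums = [4, 5, 5, 5, 3, 2, 4, 5]
See 4: counts = {4: 1}
See 5: counts = {4: 1, 5: 1}
See 5: counts = {4: 1, 5: 2}
See 5: counts = {4: 1, 5: 3}
See 3: counts = {4: 1, 5: 3, 3: 1}
See 2: counts = {4: 1, 5: 3, 3: 1, 2: 1}
See 4: counts = {4: 2, 5: 3, 3: 1, 2: 1}
See 5: counts = {4: 2, 5: 4, 3: 1, 2: 1}

{4: 2, 5: 4, 3: 1, 2: 1}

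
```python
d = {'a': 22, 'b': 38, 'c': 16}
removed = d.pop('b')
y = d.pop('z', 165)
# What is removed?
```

After line 1: d = {'a': 22, 'b': 38, 'c': 16}
After line 2 (pop 'b' returns 38): d = {'a': 22, 'c': 16}, removed = 38
After line 3 (pop 'z' missing, returns default 165): d = {'a': 22, 'c': 16}, y = 165

38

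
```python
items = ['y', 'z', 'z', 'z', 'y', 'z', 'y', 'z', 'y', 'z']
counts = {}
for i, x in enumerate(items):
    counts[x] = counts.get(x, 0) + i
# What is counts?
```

Initial: counts = {}, items = ['y', 'z', 'z', 'z', 'y', 'z', 'y', 'z', 'y', 'z']
i=0, x='y': counts = {'y': 0}
i=1, x='z': counts = {'y': 0, 'z': 1}
i=2, x='z': counts = {'y': 0, 'z': 3}
i=3, x='z': counts = {'y': 0, 'z': 6}
i=4, x='y': counts = {'y': 4, 'z': 6}
i=5, x='z': counts = {'y': 4, 'z': 11}
i=6, x='y': counts = {'y': 10, 'z': 11}
i=7, x='z': counts = {'y': 10, 'z': 18}
i=8, x='y': counts = {'y': 18, 'z': 18}
i=9, x='z': counts = {'y': 18, 'z': 27}

{'y': 18, 'z': 27}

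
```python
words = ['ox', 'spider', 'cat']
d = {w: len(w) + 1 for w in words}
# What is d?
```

{'ox': 3, 'spider': 7, 'cat': 4}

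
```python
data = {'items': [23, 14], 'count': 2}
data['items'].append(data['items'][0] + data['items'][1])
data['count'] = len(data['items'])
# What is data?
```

After line 1: data = {'items': [23, 14], 'count': 2}
After line 2 (append 23 + 14 = 37): data = {'items': [23, 14, 37], 'count': 2}
After line 3 (count = len(items) = 3): data = {'items': [23, 14, 37], 'count': 3}

{'items': [23, 14, 37], 'count': 3}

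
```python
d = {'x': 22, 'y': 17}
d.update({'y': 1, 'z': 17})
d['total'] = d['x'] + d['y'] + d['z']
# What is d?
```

After line 1: d = {'x': 22, 'y': 17}
After line 2 (y overwritten, z added): d = {'x': 22, 'y': 1, 'z': 17}
After line 3 (total = 22 + 1 + 17 = 40): d = {'x': 22, 'y': 1, 'z': 17, 'total': 40}

{'x': 22, 'y': 1, 'z': 17, 'total': 40}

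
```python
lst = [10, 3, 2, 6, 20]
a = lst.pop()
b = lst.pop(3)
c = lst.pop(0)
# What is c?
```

After line 1: lst = [10, 3, 2, 6, 20]
After line 2 (pop() -> a = 20): lst = [10, 3, 2, 6]
After line 3 (pop(3) -> b = 6): lst = [10, 3, 2]
After line 4 (pop(0) -> c = 10): lst = [3, 2]

10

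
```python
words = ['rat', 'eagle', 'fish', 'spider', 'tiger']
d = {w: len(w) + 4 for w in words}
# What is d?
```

{'rat': 7, 'eagle': 9, 'fish': 8, 'spider': 10, 'tiger': 9}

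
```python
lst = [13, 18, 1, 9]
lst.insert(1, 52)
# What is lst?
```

[13, 52, 18, 1, 9]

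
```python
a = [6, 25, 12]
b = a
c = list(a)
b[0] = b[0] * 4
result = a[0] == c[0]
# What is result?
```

After line 1: a = [6, 25, 12]
After line 2 (b = a, alias): a = [6, 25, 12], b = [6, 25, 12]
After line 3 (c = list(a) is a copy, new object): c = [6, 25, 12]
After line 4 (b[0] = 6 * 4 = 24; mutates shared a/b): a = b = [24, 25, 12], c = [6, 25, 12]
After line 5 (a[0] = 24, c[0] = 6; result = False)

False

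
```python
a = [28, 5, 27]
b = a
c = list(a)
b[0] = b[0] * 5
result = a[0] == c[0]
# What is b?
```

After line 1: a = [28, 5, 27]
After line 2 (b = a, alias): a = [28, 5, 27], b = [28, 5, 27]
After line 3 (c = list(a) is a copy, new object): c = [28, 5, 27]
After line 4 (b[0] = 28 * 5 = 140; mutates shared a/b): a = b = [140, 5, 27], c = [28, 5, 27]
After line 5 (a[0] = 140, c[0] = 28; result = False)

[140, 5, 27]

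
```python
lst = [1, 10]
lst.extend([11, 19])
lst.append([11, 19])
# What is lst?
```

After line 1: lst = [1, 10]
After line 2 (extend unpacks [11, 19]): lst = [1, 10, 11, 19]
After line 3 (append adds [11, 19] as single element): lst = [1, 10, 11, 19, [11, 19]]

[1, 10, 11, 19, [11, 19]]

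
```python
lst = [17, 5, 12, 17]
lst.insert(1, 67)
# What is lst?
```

[17, 67, 5, 12, 17]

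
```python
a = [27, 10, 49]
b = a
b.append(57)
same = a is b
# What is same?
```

After line 1: a = [27, 10, 49]
After line 2 (b = a is an alias, same object): a = [27, 10, 49], b = [27, 10, 49]
After line 3 (b.append mutates the shared list): a = [27, 10, 49, 57], b = [27, 10, 49, 57]
After line 4 (same = a is b; same object -> True): same = True

True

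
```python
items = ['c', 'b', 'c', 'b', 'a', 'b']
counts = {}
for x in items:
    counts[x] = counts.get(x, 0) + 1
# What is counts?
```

Initial: counts = {}, items = ['c', 'b', 'c', 'b', 'a', 'b']
See 'c': counts = {'c': 1}
See 'b': counts = {'c': 1, 'b': 1}
See 'c': counts = {'c': 2, 'b': 1}
See 'b': counts = {'c': 2, 'b': 2}
See 'a': counts = {'c': 2, 'b': 2, 'a': 1}
See 'b': counts = {'c': 2, 'b': 3, 'a': 1}

{'c': 2, 'b': 3, 'a': 1}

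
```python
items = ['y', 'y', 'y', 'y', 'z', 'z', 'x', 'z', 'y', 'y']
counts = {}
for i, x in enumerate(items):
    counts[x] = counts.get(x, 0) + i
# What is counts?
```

Initial: counts = {}, items = ['y', 'y', 'y', 'y', 'z', 'z', 'x', 'z', 'y', 'y']
i=0, x='y': counts = {'y': 0}
i=1, x='y': counts = {'y': 1}
i=2, x='y': counts = {'y': 3}
i=3, x='y': counts = {'y': 6}
i=4, x='z': counts = {'y': 6, 'z': 4}
i=5, x='z': counts = {'y': 6, 'z': 9}
i=6, x='x': counts = {'y': 6, 'z': 9, 'x': 6}
i=7, x='z': counts = {'y': 6, 'z': 16, 'x': 6}
i=8, x='y': counts = {'y': 14, 'z': 16, 'x': 6}
i=9, x='y': counts = {'y': 23, 'z': 16, 'x': 6}

{'y': 23, 'z': 16, 'x': 6}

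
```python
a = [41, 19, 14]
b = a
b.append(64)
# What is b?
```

After line 1: a = [41, 19, 14]
After line 2 (b = a is an alias, same object): a = [41, 19, 14], b = [41, 19, 14]
After line 3 (b.append mutates the shared list): a = [41, 19, 14, 64], b = [41, 19, 14, 64]

[41, 19, 14, 64]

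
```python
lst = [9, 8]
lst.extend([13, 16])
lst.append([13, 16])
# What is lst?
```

After line 1: lst = [9, 8]
After line 2 (extend unpacks [13, 16]): lst = [9, 8, 13, 16]
After line 3 (append adds [13, 16] as single element): lst = [9, 8, 13, 16, [13, 16]]

[9, 8, 13, 16, [13, 16]]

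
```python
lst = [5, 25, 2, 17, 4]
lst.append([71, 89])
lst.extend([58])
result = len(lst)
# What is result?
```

After line 1: lst = [5, 25, 2, 17, 4]
After line 2 (append adds [71, 89] as single element): lst = [5, 25, 2, 17, 4, [71, 89]]
After line 3 (extend unpacks [58], adds 58): lst = [5, 25, 2, 17, 4, [71, 89], 58]
After line 4: result = len(lst) = 7

7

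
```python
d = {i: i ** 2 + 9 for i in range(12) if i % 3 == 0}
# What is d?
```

{0: 9, 3: 18, 6: 45, 9: 90}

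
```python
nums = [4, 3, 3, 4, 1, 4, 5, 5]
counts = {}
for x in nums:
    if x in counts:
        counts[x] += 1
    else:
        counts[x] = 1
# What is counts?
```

Initial: counts = {}, nums = [4, 3, 3, 4, 1, 4, 5, 5]
See 4: counts = {4: 1}
See 3: counts = {4: 1, 3: 1}
See 3: counts = {4: 1, 3: 2}
See 4: counts = {4: 2, 3: 2}
See 1: counts = {4: 2, 3: 2, 1: 1}
See 4: counts = {4: 3, 3: 2, 1: 1}
See 5: counts = {4: 3, 3: 2, 1: 1, 5: 1}
See 5: counts = {4: 3, 3: 2, 1: 1, 5: 2}

{4: 3, 3: 2, 1: 1, 5: 2}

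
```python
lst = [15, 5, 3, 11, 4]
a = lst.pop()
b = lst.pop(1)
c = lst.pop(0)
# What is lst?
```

After line 1: lst = [15, 5, 3, 11, 4]
After line 2 (pop() -> a = 4): lst = [15, 5, 3, 11]
After line 3 (pop(1) -> b = 5): lst = [15, 3, 11]
After line 4 (pop(0) -> c = 15): lst = [3, 11]

[3, 11]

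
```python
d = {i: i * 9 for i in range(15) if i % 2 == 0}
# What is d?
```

{0: 0, 2: 18, 4: 36, 6: 54, 8: 72, 10: 90, 12: 108, 14: 126}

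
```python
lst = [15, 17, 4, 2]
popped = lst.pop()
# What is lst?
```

[15, 17, 4]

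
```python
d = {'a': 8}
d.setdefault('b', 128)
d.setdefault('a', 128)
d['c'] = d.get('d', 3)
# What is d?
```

After line 1: d = {'a': 8}
After line 2 (setdefault adds 'b'=128): d = {'a': 8, 'b': 128}
After line 3 (setdefault 'a' no-op, already exists): d = {'a': 8, 'b': 128}
After line 4 (get('d', 3) returns default since 'd' not in d): d = {'a': 8, 'b': 128, 'c': 3}

{'a': 8, 'b': 128, 'c': 3}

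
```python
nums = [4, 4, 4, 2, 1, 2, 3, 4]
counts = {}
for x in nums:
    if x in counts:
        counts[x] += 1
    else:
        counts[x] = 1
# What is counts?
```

Initial: counts = {}, nums = [4, 4, 4, 2, 1, 2, 3, 4]
See 4: counts = {4: 1}
See 4: counts = {4: 2}
See 4: counts = {4: 3}
See 2: counts = {4: 3, 2: 1}
See 1: counts = {4: 3, 2: 1, 1: 1}
See 2: counts = {4: 3, 2: 2, 1: 1}
See 3: counts = {4: 3, 2: 2, 1: 1, 3: 1}
See 4: counts = {4: 4, 2: 2, 1: 1, 3: 1}

{4: 4, 2: 2, 1: 1, 3: 1}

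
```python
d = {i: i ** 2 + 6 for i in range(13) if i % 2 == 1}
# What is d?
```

{1: 7, 3: 15, 5: 31, 7: 55, 9: 87, 11: 127}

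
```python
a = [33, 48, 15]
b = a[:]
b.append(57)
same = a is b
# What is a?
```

After line 1: a = [33, 48, 15]
After line 2 (b = a[:] is a shallow copy, new object): a = [33, 48, 15], b = [33, 48, 15]
After line 3 (append only mutates b): a = [33, 48, 15], b = [33, 48, 15, 57]
After line 4 (same = a is b; different objects -> False): same = False

[33, 48, 15]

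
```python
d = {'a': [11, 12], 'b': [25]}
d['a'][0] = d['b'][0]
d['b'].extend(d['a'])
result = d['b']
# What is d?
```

After line 1: d = {'a': [11, 12], 'b': [25]}
After line 2 (a[0] = b[0] = 25): d = {'a': [25, 12], 'b': [25]}
After line 3 (b.extend(a) appends [25, 12]): d = {'a': [25, 12], 'b': [25, 25, 12]}
After line 4: result = d['b'] = [25, 25, 12]

{'a': [25, 12], 'b': [25, 25, 12]}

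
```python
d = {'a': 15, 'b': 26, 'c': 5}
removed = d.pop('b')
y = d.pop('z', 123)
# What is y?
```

After line 1: d = {'a': 15, 'b': 26, 'c': 5}
After line 2 (pop 'b' returns 26): d = {'a': 15, 'c': 5}, removed = 26
After line 3 (pop 'z' missing, returns default 123): d = {'a': 15, 'c': 5}, y = 123

123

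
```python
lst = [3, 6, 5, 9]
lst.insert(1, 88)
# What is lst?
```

[3, 88, 6, 5, 9]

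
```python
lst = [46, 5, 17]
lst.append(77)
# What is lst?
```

[46, 5, 17, 77]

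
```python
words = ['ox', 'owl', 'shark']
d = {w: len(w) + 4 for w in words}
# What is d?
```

{'ox': 6, 'owl': 7, 'shark': 9}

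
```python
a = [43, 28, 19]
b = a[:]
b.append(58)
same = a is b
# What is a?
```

After line 1: a = [43, 28, 19]
After line 2 (b = a[:] is a shallow copy, new object): a = [43, 28, 19], b = [43, 28, 19]
After line 3 (append only mutates b): a = [43, 28, 19], b = [43, 28, 19, 58]
After line 4 (same = a is b; different objects -> False): same = False

[43, 28, 19]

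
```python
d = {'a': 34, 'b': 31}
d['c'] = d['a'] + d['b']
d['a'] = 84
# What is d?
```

After line 1: d = {'a': 34, 'b': 31}
After line 2 (d['c'] = 34 + 31): d = {'a': 34, 'b': 31, 'c': 65}
After line 3: d = {'a': 84, 'b': 31, 'c': 65}

{'a': 84, 'b': 31, 'c': 65}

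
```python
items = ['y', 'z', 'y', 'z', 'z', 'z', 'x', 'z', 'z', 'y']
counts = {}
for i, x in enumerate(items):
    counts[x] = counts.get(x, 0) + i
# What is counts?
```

Initial: counts = {}, items = ['y', 'z', 'y', 'z', 'z', 'z', 'x', 'z', 'z', 'y']
i=0, x='y': counts = {'y': 0}
i=1, x='z': counts = {'y': 0, 'z': 1}
i=2, x='y': counts = {'y': 2, 'z': 1}
i=3, x='z': counts = {'y': 2, 'z': 4}
i=4, x='z': counts = {'y': 2, 'z': 8}
i=5, x='z': counts = {'y': 2, 'z': 13}
i=6, x='x': counts = {'y': 2, 'z': 13, 'x': 6}
i=7, x='z': counts = {'y': 2, 'z': 20, 'x': 6}
i=8, x='z': counts = {'y': 2, 'z': 28, 'x': 6}
i=9, x='y': counts = {'y': 11, 'z': 28, 'x': 6}

{'y': 11, 'z': 28, 'x': 6}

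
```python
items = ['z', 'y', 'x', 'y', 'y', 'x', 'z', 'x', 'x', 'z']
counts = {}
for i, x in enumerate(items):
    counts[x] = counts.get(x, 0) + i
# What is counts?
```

Initial: counts = {}, items = ['z', 'y', 'x', 'y', 'y', 'x', 'z', 'x', 'x', 'z']
i=0, x='z': counts = {'z': 0}
i=1, x='y': counts = {'z': 0, 'y': 1}
i=2, x='x': counts = {'z': 0, 'y': 1, 'x': 2}
i=3, x='y': counts = {'z': 0, 'y': 4, 'x': 2}
i=4, x='y': counts = {'z': 0, 'y': 8, 'x': 2}
i=5, x='x': counts = {'z': 0, 'y': 8, 'x': 7}
i=6, x='z': counts = {'z': 6, 'y': 8, 'x': 7}
i=7, x='x': counts = {'z': 6, 'y': 8, 'x': 14}
i=8, x='x': counts = {'z': 6, 'y': 8, 'x': 22}
i=9, x='z': counts = {'z': 15, 'y': 8, 'x': 22}

{'z': 15, 'y': 8, 'x': 22}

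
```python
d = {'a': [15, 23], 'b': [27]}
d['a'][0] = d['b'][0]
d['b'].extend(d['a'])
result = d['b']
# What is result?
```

After line 1: d = {'a': [15, 23], 'b': [27]}
After line 2 (a[0] = b[0] = 27): d = {'a': [27, 23], 'b': [27]}
After line 3 (b.extend(a) appends [27, 23]): d = {'a': [27, 23], 'b': [27, 27, 23]}
After line 4: result = d['b'] = [27, 27, 23]

[27, 27, 23]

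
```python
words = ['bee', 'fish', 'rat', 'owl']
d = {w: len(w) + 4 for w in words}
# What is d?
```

{'bee': 7, 'fish': 8, 'rat': 7, 'owl': 7}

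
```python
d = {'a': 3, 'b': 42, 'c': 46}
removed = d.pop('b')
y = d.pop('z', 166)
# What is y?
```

After line 1: d = {'a': 3, 'b': 42, 'c': 46}
After line 2 (pop 'b' returns 42): d = {'a': 3, 'c': 46}, removed = 42
After line 3 (pop 'z' missing, returns default 166): d = {'a': 3, 'c': 46}, y = 166

166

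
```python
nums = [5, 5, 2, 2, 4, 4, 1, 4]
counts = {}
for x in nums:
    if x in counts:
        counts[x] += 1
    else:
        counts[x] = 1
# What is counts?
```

Initial: counts = {}, nums = [5, 5, 2, 2, 4, 4, 1, 4]
See 5: counts = {5: 1}
See 5: counts = {5: 2}
See 2: counts = {5: 2, 2: 1}
See 2: counts = {5: 2, 2: 2}
See 4: counts = {5: 2, 2: 2, 4: 1}
See 4: counts = {5: 2, 2: 2, 4: 2}
See 1: counts = {5: 2, 2: 2, 4: 2, 1: 1}
See 4: counts = {5: 2, 2: 2, 4: 3, 1: 1}

{5: 2, 2: 2, 4: 3, 1: 1}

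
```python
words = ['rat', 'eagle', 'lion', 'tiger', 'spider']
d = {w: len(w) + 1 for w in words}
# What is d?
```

{'rat': 4, 'eagle': 6, 'lion': 5, 'tiger': 6, 'spider': 7}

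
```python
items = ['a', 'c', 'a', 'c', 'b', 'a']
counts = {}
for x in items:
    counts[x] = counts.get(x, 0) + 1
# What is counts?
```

Initial: counts = {}, items = ['a', 'c', 'a', 'c', 'b', 'a']
See 'a': counts = {'a': 1}
See 'c': counts = {'a': 1, 'c': 1}
See 'a': counts = {'a': 2, 'c': 1}
See 'c': counts = {'a': 2, 'c': 2}
See 'b': counts = {'a': 2, 'c': 2, 'b': 1}
See 'a': counts = {'a': 3, 'c': 2, 'b': 1}

{'a': 3, 'c': 2, 'b': 1}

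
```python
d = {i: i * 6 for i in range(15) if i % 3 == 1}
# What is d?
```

{1: 6, 4: 24, 7: 42, 10: 60, 13: 78}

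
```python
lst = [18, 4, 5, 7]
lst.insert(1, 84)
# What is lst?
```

[18, 84, 4, 5, 7]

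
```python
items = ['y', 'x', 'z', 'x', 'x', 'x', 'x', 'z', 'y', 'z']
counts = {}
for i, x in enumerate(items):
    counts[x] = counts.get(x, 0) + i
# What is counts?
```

Initial: counts = {}, items = ['y', 'x', 'z', 'x', 'x', 'x', 'x', 'z', 'y', 'z']
i=0, x='y': counts = {'y': 0}
i=1, x='x': counts = {'y': 0, 'x': 1}
i=2, x='z': counts = {'y': 0, 'x': 1, 'z': 2}
i=3, x='x': counts = {'y': 0, 'x': 4, 'z': 2}
i=4, x='x': counts = {'y': 0, 'x': 8, 'z': 2}
i=5, x='x': counts = {'y': 0, 'x': 13, 'z': 2}
i=6, x='x': counts = {'y': 0, 'x': 19, 'z': 2}
i=7, x='z': counts = {'y': 0, 'x': 19, 'z': 9}
i=8, x='y': counts = {'y': 8, 'x': 19, 'z': 9}
i=9, x='z': counts = {'y': 8, 'x': 19, 'z': 18}

{'y': 8, 'x': 19, 'z': 18}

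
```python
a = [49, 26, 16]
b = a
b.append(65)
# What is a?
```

After line 1: a = [49, 26, 16]
After line 2 (b = a is an alias, same object): a = [49, 26, 16], b = [49, 26, 16]
After line 3 (b.append mutates the shared list): a = [49, 26, 16, 65], b = [49, 26, 16, 65]

[49, 26, 16, 65]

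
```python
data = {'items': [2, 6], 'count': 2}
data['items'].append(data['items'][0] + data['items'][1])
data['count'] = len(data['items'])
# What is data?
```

After line 1: data = {'items': [2, 6], 'count': 2}
After line 2 (append 2 + 6 = 8): data = {'items': [2, 6, 8], 'count': 2}
After line 3 (count = len(items) = 3): data = {'items': [2, 6, 8], 'count': 3}

{'items': [2, 6, 8], 'count': 3}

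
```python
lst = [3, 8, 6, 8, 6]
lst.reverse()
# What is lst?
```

[6, 8, 6, 8, 3]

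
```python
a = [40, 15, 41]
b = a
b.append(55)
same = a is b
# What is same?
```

After line 1: a = [40, 15, 41]
After line 2 (b = a is an alias, same object): a = [40, 15, 41], b = [40, 15, 41]
After line 3 (b.append mutates the shared list): a = [40, 15, 41, 55], b = [40, 15, 41, 55]
After line 4 (same = a is b; same object -> True): same = True

True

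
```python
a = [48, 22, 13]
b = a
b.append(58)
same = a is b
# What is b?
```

After line 1: a = [48, 22, 13]
After line 2 (b = a is an alias, same object): a = [48, 22, 13], b = [48, 22, 13]
After line 3 (b.append mutates the shared list): a = [48, 22, 13, 58], b = [48, 22, 13, 58]
After line 4 (same = a is b; same object -> True): same = True

[48, 22, 13, 58]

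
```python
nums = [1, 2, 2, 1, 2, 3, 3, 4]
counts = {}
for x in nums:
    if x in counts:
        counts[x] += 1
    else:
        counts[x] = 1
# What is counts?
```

Initial: counts = {}, nums = [1, 2, 2, 1, 2, 3, 3, 4]
See 1: counts = {1: 1}
See 2: counts = {1: 1, 2: 1}
See 2: counts = {1: 1, 2: 2}
See 1: counts = {1: 2, 2: 2}
See 2: counts = {1: 2, 2: 3}
See 3: counts = {1: 2, 2: 3, 3: 1}
See 3: counts = {1: 2, 2: 3, 3: 2}
See 4: counts = {1: 2, 2: 3, 3: 2, 4: 1}

{1: 2, 2: 3, 3: 2, 4: 1}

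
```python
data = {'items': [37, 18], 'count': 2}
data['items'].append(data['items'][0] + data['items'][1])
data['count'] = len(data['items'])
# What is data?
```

After line 1: data = {'items': [37, 18], 'count': 2}
After line 2 (append 37 + 18 = 55): data = {'items': [37, 18, 55], 'count': 2}
After line 3 (count = len(items) = 3): data = {'items': [37, 18, 55], 'count': 3}

{'items': [37, 18, 55], 'count': 3}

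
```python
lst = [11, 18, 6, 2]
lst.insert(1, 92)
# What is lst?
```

[11, 92, 18, 6, 2]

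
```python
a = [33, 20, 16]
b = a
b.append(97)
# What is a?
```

After line 1: a = [33, 20, 16]
After line 2 (b = a is an alias, same object): a = [33, 20, 16], b = [33, 20, 16]
After line 3 (b.append mutates the shared list): a = [33, 20, 16, 97], b = [33, 20, 16, 97]

[33, 20, 16, 97]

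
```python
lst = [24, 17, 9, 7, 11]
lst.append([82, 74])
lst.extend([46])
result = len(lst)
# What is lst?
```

After line 1: lst = [24, 17, 9, 7, 11]
After line 2 (append adds [82, 74] as single element): lst = [24, 17, 9, 7, 11, [82, 74]]
After line 3 (extend unpacks [46], adds 46): lst = [24, 17, 9, 7, 11, [82, 74], 46]
After line 4: result = len(lst) = 7

[24, 17, 9, 7, 11, [82, 74], 46]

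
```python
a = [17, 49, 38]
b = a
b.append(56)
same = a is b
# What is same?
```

After line 1: a = [17, 49, 38]
After line 2 (b = a is an alias, same object): a = [17, 49, 38], b = [17, 49, 38]
After line 3 (b.append mutates the shared list): a = [17, 49, 38, 56], b = [17, 49, 38, 56]
After line 4 (same = a is b; same object -> True): same = True

True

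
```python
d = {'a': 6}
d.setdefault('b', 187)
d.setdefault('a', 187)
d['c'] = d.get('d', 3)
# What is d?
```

After line 1: d = {'a': 6}
After line 2 (setdefault adds 'b'=187): d = {'a': 6, 'b': 187}
After line 3 (setdefault 'a' no-op, already exists): d = {'a': 6, 'b': 187}
After line 4 (get('d', 3) returns default since 'd' not in d): d = {'a': 6, 'b': 187, 'c': 3}

{'a': 6, 'b': 187, 'c': 3}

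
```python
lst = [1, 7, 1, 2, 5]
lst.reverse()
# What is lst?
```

[5, 2, 1, 7, 1]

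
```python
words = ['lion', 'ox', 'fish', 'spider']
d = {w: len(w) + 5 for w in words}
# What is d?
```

{'lion': 9, 'ox': 7, 'fish': 9, 'spider': 11}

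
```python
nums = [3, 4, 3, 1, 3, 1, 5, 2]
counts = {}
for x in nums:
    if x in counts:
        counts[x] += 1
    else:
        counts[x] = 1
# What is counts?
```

Initial: counts = {}, nums = [3, 4, 3, 1, 3, 1, 5, 2]
See 3: counts = {3: 1}
See 4: counts = {3: 1, 4: 1}
See 3: counts = {3: 2, 4: 1}
See 1: counts = {3: 2, 4: 1, 1: 1}
See 3: counts = {3: 3, 4: 1, 1: 1}
See 1: counts = {3: 3, 4: 1, 1: 2}
See 5: counts = {3: 3, 4: 1, 1: 2, 5: 1}
See 2: counts = {3: 3, 4: 1, 1: 2, 5: 1, 2: 1}

{3: 3, 4: 1, 1: 2, 5: 1, 2: 1}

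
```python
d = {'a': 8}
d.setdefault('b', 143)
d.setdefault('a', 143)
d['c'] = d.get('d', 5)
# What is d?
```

After line 1: d = {'a': 8}
After line 2 (setdefault adds 'b'=143): d = {'a': 8, 'b': 143}
After line 3 (setdefault 'a' no-op, already exists): d = {'a': 8, 'b': 143}
After line 4 (get('d', 5) returns default since 'd' not in d): d = {'a': 8, 'b': 143, 'c': 5}

{'a': 8, 'b': 143, 'c': 5}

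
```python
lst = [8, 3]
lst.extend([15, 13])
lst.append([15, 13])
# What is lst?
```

After line 1: lst = [8, 3]
After line 2 (extend unpacks [15, 13]): lst = [8, 3, 15, 13]
After line 3 (append adds [15, 13] as single element): lst = [8, 3, 15, 13, [15, 13]]

[8, 3, 15, 13, [15, 13]]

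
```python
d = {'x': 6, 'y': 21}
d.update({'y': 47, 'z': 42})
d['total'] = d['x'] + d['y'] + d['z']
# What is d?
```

After line 1: d = {'x': 6, 'y': 21}
After line 2 (y overwritten, z added): d = {'x': 6, 'y': 47, 'z': 42}
After line 3 (total = 6 + 47 + 42 = 95): d = {'x': 6, 'y': 47, 'z': 42, 'total': 95}

{'x': 6, 'y': 47, 'z': 42, 'total': 95}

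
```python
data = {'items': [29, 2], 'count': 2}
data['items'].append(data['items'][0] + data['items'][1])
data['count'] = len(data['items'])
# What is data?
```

After line 1: data = {'items': [29, 2], 'count': 2}
After line 2 (append 29 + 2 = 31): data = {'items': [29, 2, 31], 'count': 2}
After line 3 (count = len(items) = 3): data = {'items': [29, 2, 31], 'count': 3}

{'items': [29, 2, 31], 'count': 3}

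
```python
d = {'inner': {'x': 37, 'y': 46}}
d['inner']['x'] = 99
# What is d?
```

After line 1: d = {'inner': {'x': 37, 'y': 46}}
After line 2 (inner x overwritten): d = {'inner': {'x': 99, 'y': 46}}

{'inner': {'x': 99, 'y': 46}}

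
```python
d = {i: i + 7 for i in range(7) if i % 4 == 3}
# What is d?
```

{3: 10}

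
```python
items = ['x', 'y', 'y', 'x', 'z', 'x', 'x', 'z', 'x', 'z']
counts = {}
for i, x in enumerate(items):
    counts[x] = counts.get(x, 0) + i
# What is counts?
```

Initial: counts = {}, items = ['x', 'y', 'y', 'x', 'z', 'x', 'x', 'z', 'x', 'z']
i=0, x='x': counts = {'x': 0}
i=1, x='y': counts = {'x': 0, 'y': 1}
i=2, x='y': counts = {'x': 0, 'y': 3}
i=3, x='x': counts = {'x': 3, 'y': 3}
i=4, x='z': counts = {'x': 3, 'y': 3, 'z': 4}
i=5, x='x': counts = {'x': 8, 'y': 3, 'z': 4}
i=6, x='x': counts = {'x': 14, 'y': 3, 'z': 4}
i=7, x='z': counts = {'x': 14, 'y': 3, 'z': 11}
i=8, x='x': counts = {'x': 22, 'y': 3, 'z': 11}
i=9, x='z': counts = {'x': 22, 'y': 3, 'z': 20}

{'x': 22, 'y': 3, 'z': 20}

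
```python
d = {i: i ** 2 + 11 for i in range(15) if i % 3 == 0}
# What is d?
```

{0: 11, 3: 20, 6: 47, 9: 92, 12: 155}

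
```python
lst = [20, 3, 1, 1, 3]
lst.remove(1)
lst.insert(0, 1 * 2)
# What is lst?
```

After line 1: lst = [20, 3, 1, 1, 3]
After line 2 (remove first 1): lst = [20, 3, 1, 3]
After line 3 (insert 2 at index 0): lst = [2, 20, 3, 1, 3]

[2, 20, 3, 1, 3]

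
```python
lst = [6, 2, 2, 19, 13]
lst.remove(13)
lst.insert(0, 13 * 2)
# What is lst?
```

After line 1: lst = [6, 2, 2, 19, 13]
After line 2 (remove first 13): lst = [6, 2, 2, 19]
After line 3 (insert 26 at index 0): lst = [26, 6, 2, 2, 19]

[26, 6, 2, 2, 19]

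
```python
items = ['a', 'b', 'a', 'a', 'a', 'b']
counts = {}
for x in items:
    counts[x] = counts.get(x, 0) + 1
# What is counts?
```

Initial: counts = {}, items = ['a', 'b', 'a', 'a', 'a', 'b']
See 'a': counts = {'a': 1}
See 'b': counts = {'a': 1, 'b': 1}
See 'a': counts = {'a': 2, 'b': 1}
See 'a': counts = {'a': 3, 'b': 1}
See 'a': counts = {'a': 4, 'b': 1}
See 'b': counts = {'a': 4, 'b': 2}

{'a': 4, 'b': 2}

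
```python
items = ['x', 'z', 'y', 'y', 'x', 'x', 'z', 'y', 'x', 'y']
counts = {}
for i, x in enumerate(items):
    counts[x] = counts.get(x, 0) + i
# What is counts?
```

Initial: counts = {}, items = ['x', 'z', 'y', 'y', 'x', 'x', 'z', 'y', 'x', 'y']
i=0, x='x': counts = {'x': 0}
i=1, x='z': counts = {'x': 0, 'z': 1}
i=2, x='y': counts = {'x': 0, 'z': 1, 'y': 2}
i=3, x='y': counts = {'x': 0, 'z': 1, 'y': 5}
i=4, x='x': counts = {'x': 4, 'z': 1, 'y': 5}
i=5, x='x': counts = {'x': 9, 'z': 1, 'y': 5}
i=6, x='z': counts = {'x': 9, 'z': 7, 'y': 5}
i=7, x='y': counts = {'x': 9, 'z': 7, 'y': 12}
i=8, x='x': counts = {'x': 17, 'z': 7, 'y': 12}
i=9, x='y': counts = {'x': 17, 'z': 7, 'y': 21}

{'x': 17, 'z': 7, 'y': 21}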